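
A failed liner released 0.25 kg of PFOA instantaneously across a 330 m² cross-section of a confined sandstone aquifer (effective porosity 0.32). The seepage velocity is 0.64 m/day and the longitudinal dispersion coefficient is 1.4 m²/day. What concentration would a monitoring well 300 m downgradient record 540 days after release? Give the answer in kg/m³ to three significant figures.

For an instantaneous plane source, C(x,t) = M/(n_e·A·√(4πDt)) · exp(−(x−vt)²/(4Dt)), with n_e·A the pore (flow) area.
Plume center vt = 0.64 × 540 = 345.6 m, so the well at 300 m is 45.6 m upgradient of the peak.
√(4πDt) = 97.47 m, giving peak height M/(n_e·A·√(4πDt)) = 0.25/(0.32 × 330 × 97.47) = 2.429e-05 kg/m³.
(x−vt)²/(4Dt) = (-45.6)²/(4 × 1.4 × 540) = 0.6876; exp(−0.6876) = 0.5028.
C = 2.429e-05 × 0.5028 = 1.22e-05 kg/m³.

1.22e-05 kg/m³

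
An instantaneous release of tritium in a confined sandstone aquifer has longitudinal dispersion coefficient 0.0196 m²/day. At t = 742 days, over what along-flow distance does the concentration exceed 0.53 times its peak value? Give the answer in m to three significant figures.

12.2 m

The plume is Gaussian with σ = √(2Dt) = √(2 × 0.0196 × 742) = 5.393 m.
C/C_peak = exp(−Δx²/(2σ²)) = 0.53 ⇒ Δx = σ·√(−2 ln 0.53) = 5.393 × 1.127 = 6.078 m.
Width = 2Δx = 12.2 m.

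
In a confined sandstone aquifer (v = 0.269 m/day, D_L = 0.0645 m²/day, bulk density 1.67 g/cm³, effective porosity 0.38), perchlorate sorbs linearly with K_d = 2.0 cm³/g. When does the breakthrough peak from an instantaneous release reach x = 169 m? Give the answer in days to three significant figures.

6140 days

Retardation factor R = 1 + ρ_b·K_d/n = 1 + 1.67 × 2.0/0.38 = 9.789.
Sorption retards both mechanisms: v_R = v/R = 0.02748 m/day, D_R = D/R = 0.006589 m²/day.
Peak time from v_R²t² + 2D_R t − x² = 0: t = (√(D_R² + v_R²x²) − D_R)/v_R².
√(D_R² + v_R²x²) = √(0.006589² + 0.02748² × 169²) = 4.644; v_R² = 0.0007552.
t = (4.644 − 0.006589)/0.0007552 = 6140 days.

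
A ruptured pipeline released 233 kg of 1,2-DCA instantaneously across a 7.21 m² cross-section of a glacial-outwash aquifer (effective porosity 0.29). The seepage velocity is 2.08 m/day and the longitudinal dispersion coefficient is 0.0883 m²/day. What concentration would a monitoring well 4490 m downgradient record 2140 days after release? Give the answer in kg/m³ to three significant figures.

For an instantaneous plane source, C(x,t) = M/(n_e·A·√(4πDt)) · exp(−(x−vt)²/(4Dt)), with n_e·A the pore (flow) area.
Plume center vt = 2.08 × 2140 = 4451.2 m, so the well at 4490 m is 38.8 m downgradient of the peak.
√(4πDt) = 48.73 m, giving peak height M/(n_e·A·√(4πDt)) = 233/(0.29 × 7.21 × 48.73) = 2.287 kg/m³.
(x−vt)²/(4Dt) = (38.8)²/(4 × 0.0883 × 2140) = 1.992; exp(−1.992) = 0.1364.
C = 2.287 × 0.1364 = 0.312 kg/m³.

0.312 kg/m³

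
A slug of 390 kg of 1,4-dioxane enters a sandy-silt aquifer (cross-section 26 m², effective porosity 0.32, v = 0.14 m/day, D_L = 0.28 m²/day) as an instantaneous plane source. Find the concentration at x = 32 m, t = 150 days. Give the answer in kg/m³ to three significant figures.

For an instantaneous plane source, C(x,t) = M/(n_e·A·√(4πDt)) · exp(−(x−vt)²/(4Dt)), with n_e·A the pore (flow) area.
Plume center vt = 0.14 × 150 = 21 m, so the well at 32 m is 11 m downgradient of the peak.
√(4πDt) = 22.97 m, giving peak height M/(n_e·A·√(4πDt)) = 390/(0.32 × 26 × 22.97) = 2.041 kg/m³.
(x−vt)²/(4Dt) = (11)²/(4 × 0.28 × 150) = 0.7202; exp(−0.7202) = 0.4867.
C = 2.041 × 0.4867 = 0.993 kg/m³.

0.993 kg/m³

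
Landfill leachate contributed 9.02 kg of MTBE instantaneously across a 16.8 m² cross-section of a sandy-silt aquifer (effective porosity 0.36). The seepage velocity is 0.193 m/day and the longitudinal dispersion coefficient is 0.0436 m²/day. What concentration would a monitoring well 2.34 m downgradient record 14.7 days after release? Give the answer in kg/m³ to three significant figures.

For an instantaneous plane source, C(x,t) = M/(n_e·A·√(4πDt)) · exp(−(x−vt)²/(4Dt)), with n_e·A the pore (flow) area.
Plume center vt = 0.193 × 14.7 = 2.8371 m, so the well at 2.34 m is 0.4971 m upgradient of the peak.
√(4πDt) = 2.838 m, giving peak height M/(n_e·A·√(4πDt)) = 9.02/(0.36 × 16.8 × 2.838) = 0.5255 kg/m³.
(x−vt)²/(4Dt) = (-0.4971)²/(4 × 0.0436 × 14.7) = 0.09639; exp(−0.09639) = 0.9081.
C = 0.5255 × 0.9081 = 0.477 kg/m³.

0.477 kg/m³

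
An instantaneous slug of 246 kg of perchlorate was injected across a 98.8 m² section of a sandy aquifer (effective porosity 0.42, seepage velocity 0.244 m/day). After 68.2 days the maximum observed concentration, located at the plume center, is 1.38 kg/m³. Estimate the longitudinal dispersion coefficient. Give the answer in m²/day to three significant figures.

0.0215 m²/day

At the plume center C_max = M/(n_e·A·√(4πDt)), so D = M²/(4πt·(n_e·A·C_max)²).
n_e·A·C_max = 0.42 × 98.8 × 1.38 = 57.26 kg/m.
D = 246²/(4π × 68.2 × 57.26²) = 0.0215 m²/day.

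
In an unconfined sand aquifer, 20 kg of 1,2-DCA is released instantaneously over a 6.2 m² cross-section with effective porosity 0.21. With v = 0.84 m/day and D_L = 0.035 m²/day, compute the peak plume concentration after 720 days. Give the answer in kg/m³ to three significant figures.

0.863 kg/m³

The peak of an instantaneous 1D plume sits at x = vt; there the Gaussian factor is 1 and C_max = M/(n_e·A·√(4πDt)), where n_e·A is the pore area the mass is dissolved in.
√(4πDt) = √(4π × 0.035 × 720) = 17.80 m, so C_max = 20/(0.21 × 6.2 × 17.80) = 0.863 kg/m³.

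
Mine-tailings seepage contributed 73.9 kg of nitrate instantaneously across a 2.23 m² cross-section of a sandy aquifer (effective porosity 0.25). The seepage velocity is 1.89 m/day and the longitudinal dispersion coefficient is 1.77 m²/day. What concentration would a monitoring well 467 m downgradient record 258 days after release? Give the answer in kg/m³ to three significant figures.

1.39 kg/m³

For an instantaneous plane source, C(x,t) = M/(n_e·A·√(4πDt)) · exp(−(x−vt)²/(4Dt)), with n_e·A the pore (flow) area.
Plume center vt = 1.89 × 258 = 487.62 m, so the well at 467 m is 20.62 m upgradient of the peak.
√(4πDt) = 75.75 m, giving peak height M/(n_e·A·√(4πDt)) = 73.9/(0.25 × 2.23 × 75.75) = 1.750 kg/m³.
(x−vt)²/(4Dt) = (-20.62)²/(4 × 1.77 × 258) = 0.2328; exp(−0.2328) = 0.7923.
C = 1.750 × 0.7923 = 1.39 kg/m³.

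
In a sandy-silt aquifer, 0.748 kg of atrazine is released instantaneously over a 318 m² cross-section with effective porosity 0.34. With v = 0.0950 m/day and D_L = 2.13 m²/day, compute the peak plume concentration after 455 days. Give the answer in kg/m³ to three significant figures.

The peak of an instantaneous 1D plume sits at x = vt; there the Gaussian factor is 1 and C_max = M/(n_e·A·√(4πDt)), where n_e·A is the pore area the mass is dissolved in.
√(4πDt) = √(4π × 2.13 × 455) = 110.4 m, so C_max = 0.748/(0.34 × 318 × 110.4) = 6.27e-05 kg/m³.

6.27e-05 kg/m³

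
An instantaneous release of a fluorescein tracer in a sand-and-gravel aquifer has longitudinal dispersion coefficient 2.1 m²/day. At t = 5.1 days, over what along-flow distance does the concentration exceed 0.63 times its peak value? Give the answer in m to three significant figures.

8.90 m

The plume is Gaussian with σ = √(2Dt) = √(2 × 2.1 × 5.1) = 4.628 m.
C/C_peak = exp(−Δx²/(2σ²)) = 0.63 ⇒ Δx = σ·√(−2 ln 0.63) = 4.628 × 0.9613 = 4.449 m.
Width = 2Δx = 8.90 m.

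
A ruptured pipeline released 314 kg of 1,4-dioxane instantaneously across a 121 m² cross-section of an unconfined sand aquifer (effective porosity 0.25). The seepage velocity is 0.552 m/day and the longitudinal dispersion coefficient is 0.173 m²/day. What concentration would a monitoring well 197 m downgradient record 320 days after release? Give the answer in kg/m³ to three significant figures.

0.0605 kg/m³

For an instantaneous plane source, C(x,t) = M/(n_e·A·√(4πDt)) · exp(−(x−vt)²/(4Dt)), with n_e·A the pore (flow) area.
Plume center vt = 0.552 × 320 = 176.64 m, so the well at 197 m is 20.36 m downgradient of the peak.
√(4πDt) = 26.38 m, giving peak height M/(n_e·A·√(4πDt)) = 314/(0.25 × 121 × 26.38) = 0.3935 kg/m³.
(x−vt)²/(4Dt) = (20.36)²/(4 × 0.173 × 320) = 1.872; exp(−1.872) = 0.1538.
C = 0.3935 × 0.1538 = 0.0605 kg/m³.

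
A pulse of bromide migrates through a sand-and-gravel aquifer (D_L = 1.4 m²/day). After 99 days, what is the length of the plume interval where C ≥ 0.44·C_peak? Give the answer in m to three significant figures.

42.7 m

The plume is Gaussian with σ = √(2Dt) = √(2 × 1.4 × 99) = 16.65 m.
C/C_peak = exp(−Δx²/(2σ²)) = 0.44 ⇒ Δx = σ·√(−2 ln 0.44) = 16.65 × 1.281 = 21.33 m.
Width = 2Δx = 42.7 m.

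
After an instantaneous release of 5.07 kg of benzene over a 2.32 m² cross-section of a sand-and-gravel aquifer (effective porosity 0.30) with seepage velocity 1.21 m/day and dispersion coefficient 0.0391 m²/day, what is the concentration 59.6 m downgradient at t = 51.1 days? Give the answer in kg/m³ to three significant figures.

For an instantaneous plane source, C(x,t) = M/(n_e·A·√(4πDt)) · exp(−(x−vt)²/(4Dt)), with n_e·A the pore (flow) area.
Plume center vt = 1.21 × 51.1 = 61.831 m, so the well at 59.6 m is 2.231 m upgradient of the peak.
√(4πDt) = 5.011 m, giving peak height M/(n_e·A·√(4πDt)) = 5.07/(0.30 × 2.32 × 5.011) = 1.454 kg/m³.
(x−vt)²/(4Dt) = (-2.231)²/(4 × 0.0391 × 51.1) = 0.6228; exp(−0.6228) = 0.5364.
C = 1.454 × 0.5364 = 0.780 kg/m³.

0.780 kg/m³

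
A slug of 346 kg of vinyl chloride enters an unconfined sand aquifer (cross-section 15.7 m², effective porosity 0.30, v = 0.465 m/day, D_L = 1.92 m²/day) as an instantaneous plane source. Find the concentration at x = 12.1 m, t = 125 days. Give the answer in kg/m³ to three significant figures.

0.147 kg/m³

For an instantaneous plane source, C(x,t) = M/(n_e·A·√(4πDt)) · exp(−(x−vt)²/(4Dt)), with n_e·A the pore (flow) area.
Plume center vt = 0.465 × 125 = 58.125 m, so the well at 12.1 m is 46.025 m upgradient of the peak.
√(4πDt) = 54.92 m, giving peak height M/(n_e·A·√(4πDt)) = 346/(0.30 × 15.7 × 54.92) = 1.338 kg/m³.
(x−vt)²/(4Dt) = (-46.025)²/(4 × 1.92 × 125) = 2.207; exp(−2.207) = 0.1100.
C = 1.338 × 0.1100 = 0.147 kg/m³.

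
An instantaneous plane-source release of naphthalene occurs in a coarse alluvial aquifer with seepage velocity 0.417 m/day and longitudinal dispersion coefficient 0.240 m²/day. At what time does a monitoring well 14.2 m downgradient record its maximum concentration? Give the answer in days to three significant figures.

32.7 days

For the 1D instantaneous-source solution, setting ∂C/∂t = 0 at fixed x gives v²t² + 2Dt − x² = 0, so t = (√(D² + v²x²) − D)/v².
√(D² + v²x²) = √(0.240² + 0.417² × 14.2²) = 5.926; v² = 0.173889.
t = (5.926 − 0.240)/0.173889 = 32.7 days (vs. the pure-advection estimate x/v = 34.1 d).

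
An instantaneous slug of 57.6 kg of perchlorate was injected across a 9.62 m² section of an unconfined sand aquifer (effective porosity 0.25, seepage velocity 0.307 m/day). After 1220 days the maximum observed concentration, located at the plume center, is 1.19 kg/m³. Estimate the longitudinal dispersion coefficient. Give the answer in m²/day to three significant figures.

At the plume center C_max = M/(n_e·A·√(4πDt)), so D = M²/(4πt·(n_e·A·C_max)²).
n_e·A·C_max = 0.25 × 9.62 × 1.19 = 2.862 kg/m.
D = 57.6²/(4π × 1220 × 2.862²) = 0.0264 m²/day.

0.0264 m²/day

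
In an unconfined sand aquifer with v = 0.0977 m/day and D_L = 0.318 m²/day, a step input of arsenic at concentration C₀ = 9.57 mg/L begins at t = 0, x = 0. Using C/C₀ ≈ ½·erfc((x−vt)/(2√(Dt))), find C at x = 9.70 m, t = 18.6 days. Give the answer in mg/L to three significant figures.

0.105 mg/L

For a continuous step input, C/C₀ ≈ ½·erfc((x−vt)/(2√(Dt))).
vt = 0.0977 × 18.6 = 1.81722 m and 2√(Dt) = 2√(0.318 × 18.6) = 4.864 m.
Argument (x−vt)/(2√(Dt)) = (9.70 − 1.81722)/4.864 = 1.621; ½·erfc(1.621) = 0.01094.
C = 9.57 × 0.01094 = 0.105 mg/L.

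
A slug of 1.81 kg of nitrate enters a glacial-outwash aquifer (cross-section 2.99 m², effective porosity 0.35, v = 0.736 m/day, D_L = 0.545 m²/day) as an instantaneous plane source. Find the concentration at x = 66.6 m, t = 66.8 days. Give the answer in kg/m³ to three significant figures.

0.0100 kg/m³

For an instantaneous plane source, C(x,t) = M/(n_e·A·√(4πDt)) · exp(−(x−vt)²/(4Dt)), with n_e·A the pore (flow) area.
Plume center vt = 0.736 × 66.8 = 49.1648 m, so the well at 66.6 m is 17.4352 m downgradient of the peak.
√(4πDt) = 21.39 m, giving peak height M/(n_e·A·√(4πDt)) = 1.81/(0.35 × 2.99 × 21.39) = 0.08086 kg/m³.
(x−vt)²/(4Dt) = (17.4352)²/(4 × 0.545 × 66.8) = 2.087; exp(−2.087) = 0.1241.
C = 0.08086 × 0.1241 = 0.0100 kg/m³.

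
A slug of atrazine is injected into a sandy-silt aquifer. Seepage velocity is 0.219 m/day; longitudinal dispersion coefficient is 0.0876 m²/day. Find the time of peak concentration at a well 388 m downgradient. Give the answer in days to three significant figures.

For the 1D instantaneous-source solution, setting ∂C/∂t = 0 at fixed x gives v²t² + 2Dt − x² = 0, so t = (√(D² + v²x²) − D)/v².
√(D² + v²x²) = √(0.0876² + 0.219² × 388²) = 84.97; v² = 0.047961.
t = (84.97 − 0.0876)/0.047961 = 1770 days (vs. the pure-advection estimate x/v = 1770 d).

1770 days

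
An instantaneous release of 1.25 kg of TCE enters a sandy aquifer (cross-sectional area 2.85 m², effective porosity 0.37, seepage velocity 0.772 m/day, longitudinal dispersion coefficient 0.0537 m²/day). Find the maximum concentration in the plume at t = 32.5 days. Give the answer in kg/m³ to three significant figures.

0.253 kg/m³

The peak of an instantaneous 1D plume sits at x = vt; there the Gaussian factor is 1 and C_max = M/(n_e·A·√(4πDt)), where n_e·A is the pore area the mass is dissolved in.
√(4πDt) = √(4π × 0.0537 × 32.5) = 4.683 m, so C_max = 1.25/(0.37 × 2.85 × 4.683) = 0.253 kg/m³.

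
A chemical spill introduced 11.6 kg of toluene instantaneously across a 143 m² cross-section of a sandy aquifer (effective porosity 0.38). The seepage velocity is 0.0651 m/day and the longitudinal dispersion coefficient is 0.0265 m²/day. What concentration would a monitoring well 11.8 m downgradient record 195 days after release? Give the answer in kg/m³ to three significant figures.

For an instantaneous plane source, C(x,t) = M/(n_e·A·√(4πDt)) · exp(−(x−vt)²/(4Dt)), with n_e·A the pore (flow) area.
Plume center vt = 0.0651 × 195 = 12.6945 m, so the well at 11.8 m is 0.8945 m upgradient of the peak.
√(4πDt) = 8.058 m, giving peak height M/(n_e·A·√(4πDt)) = 11.6/(0.38 × 143 × 8.058) = 0.02649 kg/m³.
(x−vt)²/(4Dt) = (-0.8945)²/(4 × 0.0265 × 195) = 0.03871; exp(−0.03871) = 0.9620.
C = 0.02649 × 0.9620 = 0.0255 kg/m³.

0.0255 kg/m³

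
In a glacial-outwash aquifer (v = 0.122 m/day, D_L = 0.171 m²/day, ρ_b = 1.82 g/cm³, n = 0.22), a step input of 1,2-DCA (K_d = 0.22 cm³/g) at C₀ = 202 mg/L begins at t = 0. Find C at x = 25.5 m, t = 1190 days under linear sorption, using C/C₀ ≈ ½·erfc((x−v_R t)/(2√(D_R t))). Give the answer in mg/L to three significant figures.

199 mg/L

Retardation factor R = 1 + ρ_b·K_d/n = 1 + 1.82 × 0.22/0.22 = 2.820.
Sorption retards both mechanisms: v_R = v/R = 0.04326 m/day, D_R = D/R = 0.06064 m²/day.
v_R·t = 0.04326 × 1190 = 51.4794 m; 2√(D_R t) = 16.99 m; argument = (25.5 − 51.4794)/16.99 = -1.529.
C = C₀ × ½·erfc(-1.529) = 202 × 0.9847 = 199 mg/L.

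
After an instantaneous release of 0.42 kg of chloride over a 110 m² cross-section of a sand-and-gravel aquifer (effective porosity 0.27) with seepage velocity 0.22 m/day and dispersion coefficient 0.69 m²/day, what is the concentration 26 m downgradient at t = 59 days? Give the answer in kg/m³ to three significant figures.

0.000221 kg/m³

For an instantaneous plane source, C(x,t) = M/(n_e·A·√(4πDt)) · exp(−(x−vt)²/(4Dt)), with n_e·A the pore (flow) area.
Plume center vt = 0.22 × 59 = 12.98 m, so the well at 26 m is 13.02 m downgradient of the peak.
√(4πDt) = 22.62 m, giving peak height M/(n_e·A·√(4πDt)) = 0.42/(0.27 × 110 × 22.62) = 0.0006252 kg/m³.
(x−vt)²/(4Dt) = (13.02)²/(4 × 0.69 × 59) = 1.041; exp(−1.041) = 0.3531.
C = 0.0006252 × 0.3531 = 0.000221 kg/m³.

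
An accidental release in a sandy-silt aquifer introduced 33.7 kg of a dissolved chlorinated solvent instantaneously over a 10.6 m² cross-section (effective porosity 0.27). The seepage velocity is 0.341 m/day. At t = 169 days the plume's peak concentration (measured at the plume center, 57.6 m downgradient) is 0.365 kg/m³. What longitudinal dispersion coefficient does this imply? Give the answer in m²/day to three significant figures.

0.490 m²/day

At the plume center C_max = M/(n_e·A·√(4πDt)), so D = M²/(4πt·(n_e·A·C_max)²).
n_e·A·C_max = 0.27 × 10.6 × 0.365 = 1.045 kg/m.
D = 33.7²/(4π × 169 × 1.045²) = 0.490 m²/day.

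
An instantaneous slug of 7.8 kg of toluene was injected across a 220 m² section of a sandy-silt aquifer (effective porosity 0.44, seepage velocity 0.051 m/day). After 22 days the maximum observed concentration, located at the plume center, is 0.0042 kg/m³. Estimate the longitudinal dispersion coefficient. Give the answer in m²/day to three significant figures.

At the plume center C_max = M/(n_e·A·√(4πDt)), so D = M²/(4πt·(n_e·A·C_max)²).
n_e·A·C_max = 0.44 × 220 × 0.0042 = 0.4066 kg/m.
D = 7.8²/(4π × 22 × 0.4066²) = 1.33 m²/day.

1.33 m²/day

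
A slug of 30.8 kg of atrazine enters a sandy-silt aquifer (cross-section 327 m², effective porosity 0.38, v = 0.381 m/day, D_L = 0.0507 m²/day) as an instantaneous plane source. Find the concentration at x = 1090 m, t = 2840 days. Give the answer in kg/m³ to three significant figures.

For an instantaneous plane source, C(x,t) = M/(n_e·A·√(4πDt)) · exp(−(x−vt)²/(4Dt)), with n_e·A the pore (flow) area.
Plume center vt = 0.381 × 2840 = 1082.04 m, so the well at 1090 m is 7.96 m downgradient of the peak.
√(4πDt) = 42.54 m, giving peak height M/(n_e·A·√(4πDt)) = 30.8/(0.38 × 327 × 42.54) = 0.005827 kg/m³.
(x−vt)²/(4Dt) = (7.96)²/(4 × 0.0507 × 2840) = 0.1100; exp(−0.1100) = 0.8958.
C = 0.005827 × 0.8958 = 0.00522 kg/m³.

0.00522 kg/m³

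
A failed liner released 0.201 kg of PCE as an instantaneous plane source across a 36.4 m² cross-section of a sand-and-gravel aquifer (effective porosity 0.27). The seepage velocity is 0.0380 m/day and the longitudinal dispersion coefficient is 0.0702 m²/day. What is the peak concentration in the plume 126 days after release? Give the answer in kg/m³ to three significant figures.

The peak of an instantaneous 1D plume sits at x = vt; there the Gaussian factor is 1 and C_max = M/(n_e·A·√(4πDt)), where n_e·A is the pore area the mass is dissolved in.
√(4πDt) = √(4π × 0.0702 × 126) = 10.54 m, so C_max = 0.201/(0.27 × 36.4 × 10.54) = 0.00194 kg/m³.

0.00194 kg/m³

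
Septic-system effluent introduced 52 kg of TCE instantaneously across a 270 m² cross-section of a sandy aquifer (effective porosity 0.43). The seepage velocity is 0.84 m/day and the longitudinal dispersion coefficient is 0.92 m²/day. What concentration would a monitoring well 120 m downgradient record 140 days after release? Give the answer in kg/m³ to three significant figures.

0.0110 kg/m³

For an instantaneous plane source, C(x,t) = M/(n_e·A·√(4πDt)) · exp(−(x−vt)²/(4Dt)), with n_e·A the pore (flow) area.
Plume center vt = 0.84 × 140 = 117.6 m, so the well at 120 m is 2.4 m downgradient of the peak.
√(4πDt) = 40.23 m, giving peak height M/(n_e·A·√(4πDt)) = 52/(0.43 × 270 × 40.23) = 0.01113 kg/m³.
(x−vt)²/(4Dt) = (2.4)²/(4 × 0.92 × 140) = 0.01118; exp(−0.01118) = 0.9889.
C = 0.01113 × 0.9889 = 0.0110 kg/m³.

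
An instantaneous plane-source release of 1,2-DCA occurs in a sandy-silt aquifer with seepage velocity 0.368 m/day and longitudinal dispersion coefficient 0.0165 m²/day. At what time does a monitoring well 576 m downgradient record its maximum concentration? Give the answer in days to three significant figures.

1570 days

For the 1D instantaneous-source solution, setting ∂C/∂t = 0 at fixed x gives v²t² + 2Dt − x² = 0, so t = (√(D² + v²x²) − D)/v².
√(D² + v²x²) = √(0.0165² + 0.368² × 576²) = 212.0; v² = 0.135424.
t = (212.0 − 0.0165)/0.135424 = 1570 days (vs. the pure-advection estimate x/v = 1570 d).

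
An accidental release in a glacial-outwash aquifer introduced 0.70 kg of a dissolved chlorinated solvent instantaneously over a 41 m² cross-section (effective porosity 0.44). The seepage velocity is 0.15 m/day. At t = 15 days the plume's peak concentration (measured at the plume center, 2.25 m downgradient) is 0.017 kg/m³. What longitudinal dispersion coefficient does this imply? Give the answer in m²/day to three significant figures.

0.0276 m²/day

At the plume center C_max = M/(n_e·A·√(4πDt)), so D = M²/(4πt·(n_e·A·C_max)²).
n_e·A·C_max = 0.44 × 41 × 0.017 = 0.3067 kg/m.
D = 0.70²/(4π × 15 × 0.3067²) = 0.0276 m²/day.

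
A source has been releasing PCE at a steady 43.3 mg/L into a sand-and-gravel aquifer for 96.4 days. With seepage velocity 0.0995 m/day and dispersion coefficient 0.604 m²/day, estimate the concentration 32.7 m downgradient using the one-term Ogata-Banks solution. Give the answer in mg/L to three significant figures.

For a continuous step input, C/C₀ ≈ ½·erfc((x−vt)/(2√(Dt))).
vt = 0.0995 × 96.4 = 9.5918 m and 2√(Dt) = 2√(0.604 × 96.4) = 15.26 m.
Argument (x−vt)/(2√(Dt)) = (32.7 − 9.5918)/15.26 = 1.514; ½·erfc(1.514) = 0.01613.
C = 43.3 × 0.01613 = 0.698 mg/L.

0.698 mg/L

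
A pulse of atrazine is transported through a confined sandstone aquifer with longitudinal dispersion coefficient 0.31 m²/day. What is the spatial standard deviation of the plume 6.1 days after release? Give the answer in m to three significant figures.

1.94 m

Dispersive spreading gives a Gaussian with σ² = 2Dt; advection only shifts the center.
σ = √(2 × 0.31 × 6.1) = 1.94 m.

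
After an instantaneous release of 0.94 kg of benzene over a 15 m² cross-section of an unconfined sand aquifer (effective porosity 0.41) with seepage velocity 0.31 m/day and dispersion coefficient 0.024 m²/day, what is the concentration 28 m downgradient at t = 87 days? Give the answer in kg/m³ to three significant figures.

For an instantaneous plane source, C(x,t) = M/(n_e·A·√(4πDt)) · exp(−(x−vt)²/(4Dt)), with n_e·A the pore (flow) area.
Plume center vt = 0.31 × 87 = 26.97 m, so the well at 28 m is 1.03 m downgradient of the peak.
√(4πDt) = 5.122 m, giving peak height M/(n_e·A·√(4πDt)) = 0.94/(0.41 × 15 × 5.122) = 0.02984 kg/m³.
(x−vt)²/(4Dt) = (1.03)²/(4 × 0.024 × 87) = 0.1270; exp(−0.1270) = 0.8807.
C = 0.02984 × 0.8807 = 0.0263 kg/m³.

0.0263 kg/m³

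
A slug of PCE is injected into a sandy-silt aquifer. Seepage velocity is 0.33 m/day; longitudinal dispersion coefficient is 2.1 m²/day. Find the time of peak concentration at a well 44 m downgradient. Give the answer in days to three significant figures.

For the 1D instantaneous-source solution, setting ∂C/∂t = 0 at fixed x gives v²t² + 2Dt − x² = 0, so t = (√(D² + v²x²) − D)/v².
√(D² + v²x²) = √(2.1² + 0.33² × 44²) = 14.67; v² = 0.1089.
t = (14.67 − 2.1)/0.1089 = 115 days (vs. the pure-advection estimate x/v = 133 d).

115 days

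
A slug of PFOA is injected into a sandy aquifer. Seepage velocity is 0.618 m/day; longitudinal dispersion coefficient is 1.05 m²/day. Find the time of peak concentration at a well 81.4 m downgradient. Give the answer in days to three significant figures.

For the 1D instantaneous-source solution, setting ∂C/∂t = 0 at fixed x gives v²t² + 2Dt − x² = 0, so t = (√(D² + v²x²) − D)/v².
√(D² + v²x²) = √(1.05² + 0.618² × 81.4²) = 50.32; v² = 0.381924.
t = (50.32 − 1.05)/0.381924 = 129 days (vs. the pure-advection estimate x/v = 132 d).

129 days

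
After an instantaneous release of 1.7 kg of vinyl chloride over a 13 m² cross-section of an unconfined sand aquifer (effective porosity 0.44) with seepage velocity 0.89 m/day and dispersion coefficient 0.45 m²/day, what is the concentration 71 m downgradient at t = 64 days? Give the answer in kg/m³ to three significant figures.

0.00282 kg/m³

For an instantaneous plane source, C(x,t) = M/(n_e·A·√(4πDt)) · exp(−(x−vt)²/(4Dt)), with n_e·A the pore (flow) area.
Plume center vt = 0.89 × 64 = 56.96 m, so the well at 71 m is 14.04 m downgradient of the peak.
√(4πDt) = 19.02 m, giving peak height M/(n_e·A·√(4πDt)) = 1.7/(0.44 × 13 × 19.02) = 0.01563 kg/m³.
(x−vt)²/(4Dt) = (14.04)²/(4 × 0.45 × 64) = 1.711; exp(−1.711) = 0.1807.
C = 0.01563 × 0.1807 = 0.00282 kg/m³.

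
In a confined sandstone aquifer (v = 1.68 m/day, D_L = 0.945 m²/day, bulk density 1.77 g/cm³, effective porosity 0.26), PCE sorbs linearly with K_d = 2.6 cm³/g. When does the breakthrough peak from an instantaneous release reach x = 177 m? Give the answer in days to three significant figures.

1960 days

Retardation factor R = 1 + ρ_b·K_d/n = 1 + 1.77 × 2.6/0.26 = 18.70.
Sorption retards both mechanisms: v_R = v/R = 0.08984 m/day, D_R = D/R = 0.05053 m²/day.
Peak time from v_R²t² + 2D_R t − x² = 0: t = (√(D_R² + v_R²x²) − D_R)/v_R².
√(D_R² + v_R²x²) = √(0.05053² + 0.08984² × 177²) = 15.90; v_R² = 0.008071.
t = (15.90 − 0.05053)/0.008071 = 1960 days.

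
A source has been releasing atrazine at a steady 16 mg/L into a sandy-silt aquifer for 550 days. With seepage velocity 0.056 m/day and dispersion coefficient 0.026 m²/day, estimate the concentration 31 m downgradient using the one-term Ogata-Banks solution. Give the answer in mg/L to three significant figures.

7.76 mg/L

For a continuous step input, C/C₀ ≈ ½·erfc((x−vt)/(2√(Dt))).
vt = 0.056 × 550 = 30.8 m and 2√(Dt) = 2√(0.026 × 550) = 7.563 m.
Argument (x−vt)/(2√(Dt)) = (31 − 30.8)/7.563 = 0.02644; ½·erfc(0.02644) = 0.4851.
C = 16 × 0.4851 = 7.76 mg/L.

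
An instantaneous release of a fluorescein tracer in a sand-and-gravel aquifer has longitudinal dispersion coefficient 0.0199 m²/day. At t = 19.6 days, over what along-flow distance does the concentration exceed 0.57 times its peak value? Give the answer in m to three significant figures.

The plume is Gaussian with σ = √(2Dt) = √(2 × 0.0199 × 19.6) = 0.8832 m.
C/C_peak = exp(−Δx²/(2σ²)) = 0.57 ⇒ Δx = σ·√(−2 ln 0.57) = 0.8832 × 1.060 = 0.9362 m.
Width = 2Δx = 1.87 m.

1.87 m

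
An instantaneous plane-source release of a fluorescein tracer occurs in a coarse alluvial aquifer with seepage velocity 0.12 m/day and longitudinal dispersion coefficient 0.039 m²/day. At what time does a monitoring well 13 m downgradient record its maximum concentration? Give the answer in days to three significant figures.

106 days

For the 1D instantaneous-source solution, setting ∂C/∂t = 0 at fixed x gives v²t² + 2Dt − x² = 0, so t = (√(D² + v²x²) − D)/v².
√(D² + v²x²) = √(0.039² + 0.12² × 13²) = 1.560; v² = 0.0144.
t = (1.560 − 0.039)/0.0144 = 106 days (vs. the pure-advection estimate x/v = 108 d).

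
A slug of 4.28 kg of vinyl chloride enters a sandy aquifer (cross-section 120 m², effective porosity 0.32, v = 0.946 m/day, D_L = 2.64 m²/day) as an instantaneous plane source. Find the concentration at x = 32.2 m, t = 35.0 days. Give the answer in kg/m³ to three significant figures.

0.00326 kg/m³

For an instantaneous plane source, C(x,t) = M/(n_e·A·√(4πDt)) · exp(−(x−vt)²/(4Dt)), with n_e·A the pore (flow) area.
Plume center vt = 0.946 × 35.0 = 33.11 m, so the well at 32.2 m is 0.91 m upgradient of the peak.
√(4πDt) = 34.08 m, giving peak height M/(n_e·A·√(4πDt)) = 4.28/(0.32 × 120 × 34.08) = 0.003270 kg/m³.
(x−vt)²/(4Dt) = (-0.91)²/(4 × 2.64 × 35.0) = 0.002241; exp(−0.002241) = 0.9978.
C = 0.003270 × 0.9978 = 0.00326 kg/m³.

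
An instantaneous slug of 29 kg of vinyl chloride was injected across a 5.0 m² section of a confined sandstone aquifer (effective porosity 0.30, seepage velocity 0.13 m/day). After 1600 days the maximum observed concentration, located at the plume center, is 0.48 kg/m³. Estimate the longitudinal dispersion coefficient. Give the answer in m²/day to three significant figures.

0.0807 m²/day

At the plume center C_max = M/(n_e·A·√(4πDt)), so D = M²/(4πt·(n_e·A·C_max)²).
n_e·A·C_max = 0.30 × 5.0 × 0.48 = 0.7200 kg/m.
D = 29²/(4π × 1600 × 0.7200²) = 0.0807 m²/day.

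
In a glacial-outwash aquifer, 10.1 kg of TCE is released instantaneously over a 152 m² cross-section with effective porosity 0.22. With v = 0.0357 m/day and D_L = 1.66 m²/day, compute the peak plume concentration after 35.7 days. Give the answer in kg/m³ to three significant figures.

0.0111 kg/m³

The peak of an instantaneous 1D plume sits at x = vt; there the Gaussian factor is 1 and C_max = M/(n_e·A·√(4πDt)), where n_e·A is the pore area the mass is dissolved in.
√(4πDt) = √(4π × 1.66 × 35.7) = 27.29 m, so C_max = 10.1/(0.22 × 152 × 27.29) = 0.0111 kg/m³.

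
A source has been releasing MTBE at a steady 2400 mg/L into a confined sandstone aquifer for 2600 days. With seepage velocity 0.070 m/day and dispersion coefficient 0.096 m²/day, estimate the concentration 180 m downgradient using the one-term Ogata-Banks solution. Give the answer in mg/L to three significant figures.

For a continuous step input, C/C₀ ≈ ½·erfc((x−vt)/(2√(Dt))).
vt = 0.070 × 2600 = 182 m and 2√(Dt) = 2√(0.096 × 2600) = 31.60 m.
Argument (x−vt)/(2√(Dt)) = (180 − 182)/31.60 = -0.06329; ½·erfc(-0.06329) = 0.5357.
C = 2400 × 0.5357 = 1290 mg/L.

1290 mg/L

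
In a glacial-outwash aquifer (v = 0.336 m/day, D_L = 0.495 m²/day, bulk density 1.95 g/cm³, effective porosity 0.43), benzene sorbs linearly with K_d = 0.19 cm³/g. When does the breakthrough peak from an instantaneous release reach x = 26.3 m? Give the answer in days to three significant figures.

138 days

Retardation factor R = 1 + ρ_b·K_d/n = 1 + 1.95 × 0.19/0.43 = 1.862.
Sorption retards both mechanisms: v_R = v/R = 0.1805 m/day, D_R = D/R = 0.2658 m²/day.
Peak time from v_R²t² + 2D_R t − x² = 0: t = (√(D_R² + v_R²x²) − D_R)/v_R².
√(D_R² + v_R²x²) = √(0.2658² + 0.1805² × 26.3²) = 4.755; v_R² = 0.03258.
t = (4.755 − 0.2658)/0.03258 = 138 days.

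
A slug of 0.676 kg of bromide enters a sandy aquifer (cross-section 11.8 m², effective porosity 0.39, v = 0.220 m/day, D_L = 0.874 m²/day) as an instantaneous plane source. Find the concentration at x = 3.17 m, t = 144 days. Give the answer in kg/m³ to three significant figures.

For an instantaneous plane source, C(x,t) = M/(n_e·A·√(4πDt)) · exp(−(x−vt)²/(4Dt)), with n_e·A the pore (flow) area.
Plume center vt = 0.220 × 144 = 31.68 m, so the well at 3.17 m is 28.51 m upgradient of the peak.
√(4πDt) = 39.77 m, giving peak height M/(n_e·A·√(4πDt)) = 0.676/(0.39 × 11.8 × 39.77) = 0.003694 kg/m³.
(x−vt)²/(4Dt) = (-28.51)²/(4 × 0.874 × 144) = 1.615; exp(−1.615) = 0.1989.
C = 0.003694 × 0.1989 = 0.000735 kg/m³.

0.000735 kg/m³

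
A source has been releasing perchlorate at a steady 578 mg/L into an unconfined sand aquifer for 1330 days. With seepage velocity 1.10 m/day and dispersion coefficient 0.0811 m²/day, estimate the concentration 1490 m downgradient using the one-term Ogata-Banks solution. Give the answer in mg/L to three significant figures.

For a continuous step input, C/C₀ ≈ ½·erfc((x−vt)/(2√(Dt))).
vt = 1.10 × 1330 = 1463 m and 2√(Dt) = 2√(0.0811 × 1330) = 20.77 m.
Argument (x−vt)/(2√(Dt)) = (1490 − 1463)/20.77 = 1.300; ½·erfc(1.300) = 0.03300.
C = 578 × 0.03300 = 19.1 mg/L.

19.1 mg/L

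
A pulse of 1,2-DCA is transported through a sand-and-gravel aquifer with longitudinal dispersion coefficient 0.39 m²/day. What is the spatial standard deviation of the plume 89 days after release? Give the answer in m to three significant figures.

Dispersive spreading gives a Gaussian with σ² = 2Dt; advection only shifts the center.
σ = √(2 × 0.39 × 89) = 8.33 m.

8.33 m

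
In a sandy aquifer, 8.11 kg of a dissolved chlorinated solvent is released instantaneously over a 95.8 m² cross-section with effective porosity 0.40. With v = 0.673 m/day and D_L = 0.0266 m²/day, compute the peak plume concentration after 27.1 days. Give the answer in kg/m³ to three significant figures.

The peak of an instantaneous 1D plume sits at x = vt; there the Gaussian factor is 1 and C_max = M/(n_e·A·√(4πDt)), where n_e·A is the pore area the mass is dissolved in.
√(4πDt) = √(4π × 0.0266 × 27.1) = 3.010 m, so C_max = 8.11/(0.40 × 95.8 × 3.010) = 0.0703 kg/m³.

0.0703 kg/m³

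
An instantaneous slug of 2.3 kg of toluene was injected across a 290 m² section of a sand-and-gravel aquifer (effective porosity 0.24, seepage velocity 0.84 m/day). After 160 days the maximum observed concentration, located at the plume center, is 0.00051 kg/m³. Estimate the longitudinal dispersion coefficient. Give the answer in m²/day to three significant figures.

2.09 m²/day

At the plume center C_max = M/(n_e·A·√(4πDt)), so D = M²/(4πt·(n_e·A·C_max)²).
n_e·A·C_max = 0.24 × 290 × 0.00051 = 0.03550 kg/m.
D = 2.3²/(4π × 160 × 0.03550²) = 2.09 m²/day.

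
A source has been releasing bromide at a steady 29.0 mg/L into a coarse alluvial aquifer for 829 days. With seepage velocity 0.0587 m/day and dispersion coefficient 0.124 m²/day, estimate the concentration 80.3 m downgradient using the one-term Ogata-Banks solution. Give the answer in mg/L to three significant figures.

0.397 mg/L

For a continuous step input, C/C₀ ≈ ½·erfc((x−vt)/(2√(Dt))).
vt = 0.0587 × 829 = 48.6623 m and 2√(Dt) = 2√(0.124 × 829) = 20.28 m.
Argument (x−vt)/(2√(Dt)) = (80.3 − 48.6623)/20.28 = 1.560; ½·erfc(1.560) = 0.01369.
C = 29.0 × 0.01369 = 0.397 mg/L.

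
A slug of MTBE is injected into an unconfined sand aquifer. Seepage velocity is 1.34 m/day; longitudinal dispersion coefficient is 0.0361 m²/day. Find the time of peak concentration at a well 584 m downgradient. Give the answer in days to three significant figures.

436 days

For the 1D instantaneous-source solution, setting ∂C/∂t = 0 at fixed x gives v²t² + 2Dt − x² = 0, so t = (√(D² + v²x²) − D)/v².
√(D² + v²x²) = √(0.0361² + 1.34² × 584²) = 782.6; v² = 1.7956.
t = (782.6 − 0.0361)/1.7956 = 436 days (vs. the pure-advection estimate x/v = 436 d).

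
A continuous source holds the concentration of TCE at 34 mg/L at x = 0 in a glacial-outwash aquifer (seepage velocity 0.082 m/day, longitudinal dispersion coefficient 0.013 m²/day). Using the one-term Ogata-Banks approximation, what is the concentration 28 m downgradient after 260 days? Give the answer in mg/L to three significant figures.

0.173 mg/L

For a continuous step input, C/C₀ ≈ ½·erfc((x−vt)/(2√(Dt))).
vt = 0.082 × 260 = 21.32 m and 2√(Dt) = 2√(0.013 × 260) = 3.677 m.
Argument (x−vt)/(2√(Dt)) = (28 − 21.32)/3.677 = 1.817; ½·erfc(1.817) = 0.005090.
C = 34 × 0.005090 = 0.173 mg/L.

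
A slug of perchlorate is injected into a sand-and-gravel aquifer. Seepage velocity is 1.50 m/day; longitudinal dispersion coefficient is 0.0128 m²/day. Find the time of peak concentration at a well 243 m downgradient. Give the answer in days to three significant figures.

For the 1D instantaneous-source solution, setting ∂C/∂t = 0 at fixed x gives v²t² + 2Dt − x² = 0, so t = (√(D² + v²x²) − D)/v².
√(D² + v²x²) = √(0.0128² + 1.50² × 243²) = 364.5; v² = 2.25.
t = (364.5 − 0.0128)/2.25 = 162 days (vs. the pure-advection estimate x/v = 162 d).

162 days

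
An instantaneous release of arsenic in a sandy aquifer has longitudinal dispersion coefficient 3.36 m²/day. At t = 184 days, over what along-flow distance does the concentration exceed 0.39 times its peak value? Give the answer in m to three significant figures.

96.5 m

The plume is Gaussian with σ = √(2Dt) = √(2 × 3.36 × 184) = 35.16 m.
C/C_peak = exp(−Δx²/(2σ²)) = 0.39 ⇒ Δx = σ·√(−2 ln 0.39) = 35.16 × 1.372 = 48.24 m.
Width = 2Δx = 96.5 m.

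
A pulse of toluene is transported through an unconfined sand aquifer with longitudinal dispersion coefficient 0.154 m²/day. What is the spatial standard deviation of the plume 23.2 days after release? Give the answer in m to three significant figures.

2.67 m

Dispersive spreading gives a Gaussian with σ² = 2Dt; advection only shifts the center.
σ = √(2 × 0.154 × 23.2) = 2.67 m.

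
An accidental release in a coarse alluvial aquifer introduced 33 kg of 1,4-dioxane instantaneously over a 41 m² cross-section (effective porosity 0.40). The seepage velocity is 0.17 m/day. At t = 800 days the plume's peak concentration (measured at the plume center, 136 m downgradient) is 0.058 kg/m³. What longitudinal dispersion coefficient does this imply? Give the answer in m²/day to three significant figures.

At the plume center C_max = M/(n_e·A·√(4πDt)), so D = M²/(4πt·(n_e·A·C_max)²).
n_e·A·C_max = 0.40 × 41 × 0.058 = 0.9512 kg/m.
D = 33²/(4π × 800 × 0.9512²) = 0.120 m²/day.

0.120 m²/day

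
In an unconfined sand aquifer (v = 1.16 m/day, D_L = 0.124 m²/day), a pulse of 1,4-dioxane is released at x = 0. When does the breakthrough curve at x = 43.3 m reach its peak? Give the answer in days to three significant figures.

37.2 days

For the 1D instantaneous-source solution, setting ∂C/∂t = 0 at fixed x gives v²t² + 2Dt − x² = 0, so t = (√(D² + v²x²) − D)/v².
√(D² + v²x²) = √(0.124² + 1.16² × 43.3²) = 50.23; v² = 1.3456.
t = (50.23 − 0.124)/1.3456 = 37.2 days (vs. the pure-advection estimate x/v = 37.3 d).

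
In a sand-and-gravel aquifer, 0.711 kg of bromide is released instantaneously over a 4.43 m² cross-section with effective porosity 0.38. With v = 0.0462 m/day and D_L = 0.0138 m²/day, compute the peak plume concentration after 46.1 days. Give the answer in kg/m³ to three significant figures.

The peak of an instantaneous 1D plume sits at x = vt; there the Gaussian factor is 1 and C_max = M/(n_e·A·√(4πDt)), where n_e·A is the pore area the mass is dissolved in.
√(4πDt) = √(4π × 0.0138 × 46.1) = 2.827 m, so C_max = 0.711/(0.38 × 4.43 × 2.827) = 0.149 kg/m³.

0.149 kg/m³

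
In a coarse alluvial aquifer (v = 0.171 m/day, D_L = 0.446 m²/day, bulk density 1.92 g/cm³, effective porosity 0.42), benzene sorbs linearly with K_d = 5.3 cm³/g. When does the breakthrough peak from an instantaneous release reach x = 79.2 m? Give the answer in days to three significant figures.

Retardation factor R = 1 + ρ_b·K_d/n = 1 + 1.92 × 5.3/0.42 = 25.23.
Sorption retards both mechanisms: v_R = v/R = 0.006778 m/day, D_R = D/R = 0.01768 m²/day.
Peak time from v_R²t² + 2D_R t − x² = 0: t = (√(D_R² + v_R²x²) − D_R)/v_R².
√(D_R² + v_R²x²) = √(0.01768² + 0.006778² × 79.2²) = 0.5371; v_R² = 4.594e-05.
t = (0.5371 − 0.01768)/4.594e-05 = 11300 days.

11300 days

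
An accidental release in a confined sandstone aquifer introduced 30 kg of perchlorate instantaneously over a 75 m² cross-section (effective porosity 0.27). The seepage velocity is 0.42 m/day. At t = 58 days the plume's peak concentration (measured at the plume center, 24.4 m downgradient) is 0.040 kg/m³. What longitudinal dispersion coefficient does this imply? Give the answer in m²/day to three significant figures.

At the plume center C_max = M/(n_e·A·√(4πDt)), so D = M²/(4πt·(n_e·A·C_max)²).
n_e·A·C_max = 0.27 × 75 × 0.040 = 0.8100 kg/m.
D = 30²/(4π × 58 × 0.8100²) = 1.88 m²/day.

1.88 m²/day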